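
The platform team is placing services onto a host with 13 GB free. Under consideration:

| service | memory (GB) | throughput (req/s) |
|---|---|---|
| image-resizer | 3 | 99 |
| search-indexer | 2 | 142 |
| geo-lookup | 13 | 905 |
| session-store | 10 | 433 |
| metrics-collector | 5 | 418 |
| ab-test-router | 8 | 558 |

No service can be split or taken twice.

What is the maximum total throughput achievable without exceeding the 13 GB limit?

976

By throughput per GB: metrics-collector 83.60, search-indexer 71.00, ab-test-router 69.75, geo-lookup 69.62 lead.
A density-first pass picks image-resizer + search-indexer + metrics-collector — 659 at 10 GB.
Replace image-resizer and search-indexer with ab-test-router: the trade gains 317 net, giving 976 at 13 GB.
Nothing else within 13 GB beats 976.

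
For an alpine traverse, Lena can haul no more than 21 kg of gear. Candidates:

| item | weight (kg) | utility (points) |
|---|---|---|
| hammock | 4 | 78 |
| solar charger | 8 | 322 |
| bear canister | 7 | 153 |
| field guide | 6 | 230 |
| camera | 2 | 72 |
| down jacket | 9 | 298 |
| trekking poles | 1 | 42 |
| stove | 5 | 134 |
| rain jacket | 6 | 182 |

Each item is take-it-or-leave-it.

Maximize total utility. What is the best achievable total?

776

Density check — trekking poles 42.00, solar charger 40.25, field guide 38.33 are the best per kg.
Greedy by ratio would take hammock + solar charger + field guide + camera + trekking poles: 21 kg used, total 744.
Dropping hammock and camera frees 6 kg; slotting in rain jacket (6 kg) lifts the total to 776 at 21 kg.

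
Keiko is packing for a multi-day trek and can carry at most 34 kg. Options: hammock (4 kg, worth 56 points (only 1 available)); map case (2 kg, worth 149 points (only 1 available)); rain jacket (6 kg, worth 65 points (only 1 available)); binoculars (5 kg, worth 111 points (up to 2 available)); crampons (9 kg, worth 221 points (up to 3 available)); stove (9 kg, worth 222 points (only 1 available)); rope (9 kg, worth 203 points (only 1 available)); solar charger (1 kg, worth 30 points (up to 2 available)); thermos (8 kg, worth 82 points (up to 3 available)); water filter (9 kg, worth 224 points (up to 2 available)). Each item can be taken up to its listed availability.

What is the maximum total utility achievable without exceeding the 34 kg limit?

930

By utility per kg: map case 74.50, solar charger 30.00, water filter 24.89, stove 24.67 lead.
A density-first pass picks map case + stove + 2×solar charger + 2×water filter — 879 at 31 kg.
Replace 2×solar charger with binoculars: the trade gains 51 net, giving 930 at 34 kg.
That's the maximum — no swap from here does better than 930.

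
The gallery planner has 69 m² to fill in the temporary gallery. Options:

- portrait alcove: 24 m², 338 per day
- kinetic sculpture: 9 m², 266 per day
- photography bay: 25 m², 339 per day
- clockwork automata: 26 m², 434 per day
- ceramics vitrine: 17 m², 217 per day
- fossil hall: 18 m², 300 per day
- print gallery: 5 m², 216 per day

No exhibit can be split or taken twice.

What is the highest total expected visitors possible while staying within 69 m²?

1255

By expected visitors per m²: print gallery 43.20, kinetic sculpture 29.56, clockwork automata 16.69, fossil hall 16.67 lead.
Greedy by ratio would take kinetic sculpture + clockwork automata + fossil hall + print gallery: 58 m² used, total 1216.
Dropping fossil hall frees 18 m²; slotting in photography bay (25 m²) lifts the total to 1255 at 65 m².
Every other selection either busts 69 m² or fails to beat 1255.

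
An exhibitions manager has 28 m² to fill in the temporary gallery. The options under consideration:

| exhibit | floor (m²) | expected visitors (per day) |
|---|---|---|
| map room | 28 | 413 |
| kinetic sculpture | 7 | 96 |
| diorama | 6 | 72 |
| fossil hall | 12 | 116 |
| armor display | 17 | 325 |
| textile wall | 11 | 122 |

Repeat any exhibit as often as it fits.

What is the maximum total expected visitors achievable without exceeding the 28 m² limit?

447

By expected visitors per m²: armor display 19.12, map room 14.75, kinetic sculpture 13.71 lead.
Taking the top-ratio exhibits first gives kinetic sculpture + armor display for 421 (24 m²).
Replace kinetic sculpture with textile wall: the trade gains 26 net, giving 447 at 28 m².
That's the maximum — no swap from here does better than 447.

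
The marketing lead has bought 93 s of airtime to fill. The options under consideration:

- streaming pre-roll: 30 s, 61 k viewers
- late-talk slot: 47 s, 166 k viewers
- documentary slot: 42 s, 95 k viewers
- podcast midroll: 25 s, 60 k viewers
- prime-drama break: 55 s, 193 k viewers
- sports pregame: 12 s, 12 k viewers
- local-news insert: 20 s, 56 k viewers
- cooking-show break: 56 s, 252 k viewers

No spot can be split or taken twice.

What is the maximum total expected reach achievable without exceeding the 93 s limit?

324

Greedy by ratio would take sports pregame + local-news insert + cooking-show break: 88 s used, total 320.
The 20 s tied up in local-news insert is better spent on podcast midroll — total rises to 324 (93 s).
Nothing else within 93 s beats 324.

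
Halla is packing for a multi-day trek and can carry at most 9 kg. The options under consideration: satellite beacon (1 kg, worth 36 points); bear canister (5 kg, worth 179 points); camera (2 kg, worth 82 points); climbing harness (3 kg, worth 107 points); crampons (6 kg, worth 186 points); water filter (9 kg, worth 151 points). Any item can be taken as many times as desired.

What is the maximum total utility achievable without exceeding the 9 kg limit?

364

Taking satellite beacon + 4×camera: 9 kg used, 364 in utility.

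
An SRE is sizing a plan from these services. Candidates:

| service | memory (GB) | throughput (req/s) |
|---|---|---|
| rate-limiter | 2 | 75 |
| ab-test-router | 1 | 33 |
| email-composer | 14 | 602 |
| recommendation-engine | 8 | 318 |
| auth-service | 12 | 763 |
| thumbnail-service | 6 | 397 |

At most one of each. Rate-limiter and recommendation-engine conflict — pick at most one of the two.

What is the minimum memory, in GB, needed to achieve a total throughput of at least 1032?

18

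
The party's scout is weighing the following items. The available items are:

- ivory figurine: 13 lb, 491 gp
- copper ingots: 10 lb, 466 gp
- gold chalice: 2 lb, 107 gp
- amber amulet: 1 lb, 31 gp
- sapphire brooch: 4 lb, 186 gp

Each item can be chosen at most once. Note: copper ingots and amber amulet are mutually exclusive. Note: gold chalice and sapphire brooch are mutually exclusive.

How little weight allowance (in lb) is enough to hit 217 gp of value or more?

Need the lightest bundle worth ≥ 217.
amber amulet + sapphire brooch reaches 217 using 5 lb.
Any bundle with less than 5 lb falls short of 217.

5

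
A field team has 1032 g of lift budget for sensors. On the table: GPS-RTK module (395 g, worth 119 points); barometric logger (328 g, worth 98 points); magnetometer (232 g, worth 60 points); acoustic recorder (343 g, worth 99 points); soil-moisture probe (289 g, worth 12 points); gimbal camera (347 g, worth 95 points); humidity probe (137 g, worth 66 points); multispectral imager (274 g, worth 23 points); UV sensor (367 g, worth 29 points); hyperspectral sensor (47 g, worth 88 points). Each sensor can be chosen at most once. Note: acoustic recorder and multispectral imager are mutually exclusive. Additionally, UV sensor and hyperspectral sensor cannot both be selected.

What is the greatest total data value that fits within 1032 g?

372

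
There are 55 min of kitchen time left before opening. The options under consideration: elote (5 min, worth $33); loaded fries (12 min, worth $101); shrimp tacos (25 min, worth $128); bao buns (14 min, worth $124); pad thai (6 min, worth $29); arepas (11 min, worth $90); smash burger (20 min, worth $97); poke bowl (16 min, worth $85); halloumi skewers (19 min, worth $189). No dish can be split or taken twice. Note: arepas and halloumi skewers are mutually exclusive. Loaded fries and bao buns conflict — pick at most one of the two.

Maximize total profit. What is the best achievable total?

Taking elote + bao buns + poke bowl + halloumi skewers: 54 min used, 431 in profit.
Nothing else feasible within 55 min beats 431.

431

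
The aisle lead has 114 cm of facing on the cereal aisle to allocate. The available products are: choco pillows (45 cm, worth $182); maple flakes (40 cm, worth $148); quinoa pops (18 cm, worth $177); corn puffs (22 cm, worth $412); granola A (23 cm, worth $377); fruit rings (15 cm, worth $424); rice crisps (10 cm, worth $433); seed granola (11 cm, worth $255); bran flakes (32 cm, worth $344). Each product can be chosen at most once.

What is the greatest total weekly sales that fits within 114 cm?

2245

Ranking by ratio (weekly sales/cm): rice crisps 43.30, fruit rings 28.27, seed granola 23.18.
Best packing: corn puffs + granola A + fruit rings + rice crisps + seed granola + bran flakes — 113 cm, 2245 total.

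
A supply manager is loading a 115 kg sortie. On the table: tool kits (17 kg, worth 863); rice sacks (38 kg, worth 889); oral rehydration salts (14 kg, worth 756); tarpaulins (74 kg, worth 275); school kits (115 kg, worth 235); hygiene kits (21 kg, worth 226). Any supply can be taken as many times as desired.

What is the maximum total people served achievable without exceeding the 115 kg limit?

6155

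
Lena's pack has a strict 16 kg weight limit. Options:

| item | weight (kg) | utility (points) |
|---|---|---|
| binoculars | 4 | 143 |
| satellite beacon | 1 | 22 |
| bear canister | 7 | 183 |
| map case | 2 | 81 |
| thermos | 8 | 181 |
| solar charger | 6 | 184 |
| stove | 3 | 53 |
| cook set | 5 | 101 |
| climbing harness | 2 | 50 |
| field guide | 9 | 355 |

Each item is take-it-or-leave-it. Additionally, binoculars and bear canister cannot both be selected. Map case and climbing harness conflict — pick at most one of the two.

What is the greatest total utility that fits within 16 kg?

601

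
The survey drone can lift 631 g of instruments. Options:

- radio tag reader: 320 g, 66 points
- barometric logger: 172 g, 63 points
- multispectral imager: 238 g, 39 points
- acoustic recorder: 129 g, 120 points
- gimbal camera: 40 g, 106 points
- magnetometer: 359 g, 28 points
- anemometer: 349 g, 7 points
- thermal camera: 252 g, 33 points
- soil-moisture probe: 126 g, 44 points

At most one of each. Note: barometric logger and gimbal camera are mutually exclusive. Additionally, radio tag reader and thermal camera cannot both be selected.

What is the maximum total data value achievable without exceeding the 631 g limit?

By data value per g: gimbal camera 2.65, acoustic recorder 0.93, barometric logger 0.37, soil-moisture probe 0.35 lead.
Radio tag reader + acoustic recorder + gimbal camera + soil-moisture probe uses 615 of the 631 g and totals 336.
No other feasible combination exceeds 336.

336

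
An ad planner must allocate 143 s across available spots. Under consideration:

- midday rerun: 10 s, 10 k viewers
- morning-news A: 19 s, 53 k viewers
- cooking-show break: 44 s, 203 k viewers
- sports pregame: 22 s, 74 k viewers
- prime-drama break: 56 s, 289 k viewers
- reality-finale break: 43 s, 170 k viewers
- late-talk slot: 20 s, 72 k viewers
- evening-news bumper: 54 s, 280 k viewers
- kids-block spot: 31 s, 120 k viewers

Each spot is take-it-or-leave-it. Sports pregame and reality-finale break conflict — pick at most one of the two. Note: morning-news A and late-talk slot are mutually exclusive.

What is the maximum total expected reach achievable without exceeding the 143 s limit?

Taking prime-drama break + evening-news bumper + kids-block spot: 141 s used, 689 in expected reach.
Runner-up cooking-show break + prime-drama break + reality-finale break tops out at 662.

689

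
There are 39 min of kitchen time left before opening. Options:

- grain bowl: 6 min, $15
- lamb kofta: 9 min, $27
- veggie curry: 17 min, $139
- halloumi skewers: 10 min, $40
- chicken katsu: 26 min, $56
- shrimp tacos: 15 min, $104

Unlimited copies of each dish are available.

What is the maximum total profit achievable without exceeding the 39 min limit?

278

Taking 2×veggie curry: 34 min used, 278 in profit.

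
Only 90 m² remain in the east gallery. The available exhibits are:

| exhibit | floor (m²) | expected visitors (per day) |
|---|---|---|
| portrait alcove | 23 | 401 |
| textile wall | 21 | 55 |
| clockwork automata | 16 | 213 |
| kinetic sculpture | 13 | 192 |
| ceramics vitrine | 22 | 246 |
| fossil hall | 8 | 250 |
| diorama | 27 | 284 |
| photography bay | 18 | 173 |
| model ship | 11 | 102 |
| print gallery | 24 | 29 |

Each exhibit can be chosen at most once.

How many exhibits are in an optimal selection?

5

The maximum expected visitors within 90 m² is 1340.
One optimal bundle: portrait alcove + clockwork automata + kinetic sculpture + fossil hall + diorama (87 m²).
Every optimal selection uses 5 exhibits.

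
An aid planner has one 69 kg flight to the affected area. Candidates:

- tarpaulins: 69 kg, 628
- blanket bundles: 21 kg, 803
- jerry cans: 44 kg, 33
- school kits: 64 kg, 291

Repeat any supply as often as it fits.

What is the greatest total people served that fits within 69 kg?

2409

Ranking by ratio (people served/kg): blanket bundles 38.24, tarpaulins 9.10, school kits 4.55, jerry cans 0.75.
Best packing: 3×blanket bundles — 63 kg, 2409 total.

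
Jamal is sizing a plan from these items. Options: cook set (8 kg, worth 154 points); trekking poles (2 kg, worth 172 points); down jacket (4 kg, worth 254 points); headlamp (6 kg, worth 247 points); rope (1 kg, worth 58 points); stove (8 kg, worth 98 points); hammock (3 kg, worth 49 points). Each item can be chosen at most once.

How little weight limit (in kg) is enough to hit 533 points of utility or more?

Need the lightest bundle worth ≥ 533.
trekking poles + down jacket + rope + hammock: 533 utility at 10 kg.
Any bundle with less than 10 kg falls short of 533.

10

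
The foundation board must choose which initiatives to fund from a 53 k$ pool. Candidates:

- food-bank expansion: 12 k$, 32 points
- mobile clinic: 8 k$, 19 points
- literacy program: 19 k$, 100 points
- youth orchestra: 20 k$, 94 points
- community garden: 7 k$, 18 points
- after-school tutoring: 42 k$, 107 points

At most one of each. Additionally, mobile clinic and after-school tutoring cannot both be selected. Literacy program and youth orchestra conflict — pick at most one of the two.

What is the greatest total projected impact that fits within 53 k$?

169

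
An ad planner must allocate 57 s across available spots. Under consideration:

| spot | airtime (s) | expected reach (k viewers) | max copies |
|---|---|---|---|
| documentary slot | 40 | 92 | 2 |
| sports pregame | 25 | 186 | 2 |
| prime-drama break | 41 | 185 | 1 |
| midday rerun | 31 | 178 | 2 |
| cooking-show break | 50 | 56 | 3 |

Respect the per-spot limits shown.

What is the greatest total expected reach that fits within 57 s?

372

By expected reach per s: sports pregame 7.44, midday rerun 5.74, prime-drama break 4.51 lead.
Best packing: 2×sports pregame — 50 s, 372 total.
The spare 7 s is too small for any remaining spot, and no exchange beats 372.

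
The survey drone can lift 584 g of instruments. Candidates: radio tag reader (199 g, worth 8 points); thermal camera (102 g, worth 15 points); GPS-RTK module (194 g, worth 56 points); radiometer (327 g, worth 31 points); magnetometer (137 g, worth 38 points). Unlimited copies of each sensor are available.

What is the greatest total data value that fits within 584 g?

168

Taking 3×GPS-RTK module: 582 g used, 168 in data value.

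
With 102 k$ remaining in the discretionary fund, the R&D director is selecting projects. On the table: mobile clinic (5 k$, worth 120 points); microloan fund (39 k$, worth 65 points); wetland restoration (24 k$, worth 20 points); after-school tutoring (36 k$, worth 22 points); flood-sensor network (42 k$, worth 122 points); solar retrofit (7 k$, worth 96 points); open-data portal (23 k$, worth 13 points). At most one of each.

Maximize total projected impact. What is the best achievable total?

Density check — mobile clinic 24.00, solar retrofit 13.71, flood-sensor network 2.90 are the best per k$.
The ratio ordering already packs tightly: mobile clinic + microloan fund + flood-sensor network + solar retrofit, 93 k$, 403.

403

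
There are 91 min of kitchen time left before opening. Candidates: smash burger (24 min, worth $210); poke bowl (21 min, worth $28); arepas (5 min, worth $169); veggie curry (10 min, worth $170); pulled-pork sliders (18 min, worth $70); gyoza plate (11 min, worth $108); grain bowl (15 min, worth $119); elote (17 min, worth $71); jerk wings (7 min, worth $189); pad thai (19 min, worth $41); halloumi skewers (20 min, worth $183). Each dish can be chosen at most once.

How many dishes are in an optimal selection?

6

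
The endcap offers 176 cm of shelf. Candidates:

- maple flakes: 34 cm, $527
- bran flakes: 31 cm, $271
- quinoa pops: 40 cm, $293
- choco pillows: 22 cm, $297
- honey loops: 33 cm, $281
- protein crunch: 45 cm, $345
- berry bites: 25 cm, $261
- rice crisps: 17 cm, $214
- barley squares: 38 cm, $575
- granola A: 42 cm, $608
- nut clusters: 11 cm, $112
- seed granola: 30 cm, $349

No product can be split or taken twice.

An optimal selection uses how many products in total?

The maximum weekly sales within 176 cm is 2385.
One optimal bundle: maple flakes + rice crisps + barley squares + granola A + nut clusters + seed granola (172 cm).
Every optimal selection uses 6 products.

6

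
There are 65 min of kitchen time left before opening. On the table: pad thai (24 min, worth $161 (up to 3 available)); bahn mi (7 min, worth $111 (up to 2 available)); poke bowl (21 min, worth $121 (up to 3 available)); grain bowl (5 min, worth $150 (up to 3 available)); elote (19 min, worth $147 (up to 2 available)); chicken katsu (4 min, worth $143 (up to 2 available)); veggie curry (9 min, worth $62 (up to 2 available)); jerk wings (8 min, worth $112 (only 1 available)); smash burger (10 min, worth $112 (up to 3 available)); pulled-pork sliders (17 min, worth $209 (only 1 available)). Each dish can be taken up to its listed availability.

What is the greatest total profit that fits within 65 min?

Ranking by ratio (profit/min): chicken katsu 35.75, grain bowl 30.00, bahn mi 15.86, jerk wings 14.00.
Taking the top-ratio dishes first gives 2×bahn mi + 3×grain bowl + 2×chicken katsu + jerk wings + pulled-pork sliders for 1279 (62 min).
Dropping pulled-pork sliders frees 17 min; slotting in 2×smash burger (20 min) lifts the total to 1294 at 65 min.
No other feasible combination exceeds 1294.

1294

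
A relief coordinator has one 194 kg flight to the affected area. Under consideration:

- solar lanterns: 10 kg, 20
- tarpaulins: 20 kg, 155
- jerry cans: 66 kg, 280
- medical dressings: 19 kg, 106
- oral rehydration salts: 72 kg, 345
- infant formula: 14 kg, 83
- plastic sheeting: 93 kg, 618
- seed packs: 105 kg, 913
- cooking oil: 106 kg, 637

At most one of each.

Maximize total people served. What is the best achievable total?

1348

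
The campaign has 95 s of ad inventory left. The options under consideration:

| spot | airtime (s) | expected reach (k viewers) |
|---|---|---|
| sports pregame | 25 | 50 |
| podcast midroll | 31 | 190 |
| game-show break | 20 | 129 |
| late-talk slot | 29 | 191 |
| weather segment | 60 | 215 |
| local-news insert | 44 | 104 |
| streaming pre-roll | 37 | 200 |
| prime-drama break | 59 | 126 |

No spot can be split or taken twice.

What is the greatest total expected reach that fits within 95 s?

A density-first pass picks podcast midroll + game-show break + late-talk slot — 510 at 80 s.
The 31 s tied up in podcast midroll is better spent on streaming pre-roll — total rises to 520 (86 s).
The closest alternative, podcast midroll + game-show break + streaming pre-roll, reaches only 519.

520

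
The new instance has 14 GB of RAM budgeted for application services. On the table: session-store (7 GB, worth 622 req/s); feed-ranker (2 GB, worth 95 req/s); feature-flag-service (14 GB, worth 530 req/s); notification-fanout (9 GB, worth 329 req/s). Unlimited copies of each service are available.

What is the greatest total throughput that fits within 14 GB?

Density check — session-store 88.86, feed-ranker 47.50, feature-flag-service 37.86 are the best per GB.
Best packing: 2×session-store — 14 GB, 1244 total.
Nothing else within 14 GB beats 1244.

1244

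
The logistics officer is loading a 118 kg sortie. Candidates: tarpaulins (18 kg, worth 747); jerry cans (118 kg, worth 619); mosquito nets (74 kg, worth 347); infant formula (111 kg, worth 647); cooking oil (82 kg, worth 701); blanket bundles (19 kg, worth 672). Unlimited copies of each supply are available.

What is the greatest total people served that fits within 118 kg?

The ratio ordering already packs tightly: 6×tarpaulins, 108 kg, 4482.
The spare 10 kg is too small for any remaining supply, and no exchange beats 4482.

4482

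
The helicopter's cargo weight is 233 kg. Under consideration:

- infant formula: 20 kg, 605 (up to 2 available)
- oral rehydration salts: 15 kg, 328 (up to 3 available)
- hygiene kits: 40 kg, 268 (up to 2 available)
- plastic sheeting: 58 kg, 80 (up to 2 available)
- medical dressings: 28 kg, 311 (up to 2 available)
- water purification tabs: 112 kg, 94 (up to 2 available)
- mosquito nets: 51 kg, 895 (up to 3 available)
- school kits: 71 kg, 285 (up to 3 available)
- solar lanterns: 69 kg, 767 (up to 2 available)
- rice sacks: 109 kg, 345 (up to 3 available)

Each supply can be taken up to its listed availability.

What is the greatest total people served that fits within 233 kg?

Filling by ratio: 2×infant formula + 3×oral rehydration salts + medical dressings + 2×mosquito nets for 4295, with 18 kg left unused.
Dropping oral rehydration salts and medical dressings frees 43 kg; slotting in mosquito nets (51 kg) lifts the total to 4551 at 223 kg.
No other feasible combination exceeds 4551.

4551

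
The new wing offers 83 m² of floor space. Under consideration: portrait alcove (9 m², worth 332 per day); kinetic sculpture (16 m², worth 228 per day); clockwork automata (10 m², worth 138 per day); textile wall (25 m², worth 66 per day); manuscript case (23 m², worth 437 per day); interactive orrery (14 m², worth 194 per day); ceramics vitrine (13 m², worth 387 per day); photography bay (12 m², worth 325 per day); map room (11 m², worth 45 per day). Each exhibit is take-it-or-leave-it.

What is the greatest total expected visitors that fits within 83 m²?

1847

Best packing: portrait alcove + kinetic sculpture + clockwork automata + manuscript case + ceramics vitrine + photography bay — 83 m², 1847 total.
Nothing else within 83 m² beats 1847.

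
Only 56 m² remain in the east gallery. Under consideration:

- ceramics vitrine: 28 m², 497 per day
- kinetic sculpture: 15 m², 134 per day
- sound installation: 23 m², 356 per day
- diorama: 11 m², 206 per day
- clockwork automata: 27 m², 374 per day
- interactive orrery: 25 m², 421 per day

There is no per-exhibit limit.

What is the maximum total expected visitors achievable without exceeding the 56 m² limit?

Taking 5×diorama: 55 m² used, 1030 in expected visitors.
The spare 1 m² is too small for any remaining exhibit, and no exchange beats 1030.

1030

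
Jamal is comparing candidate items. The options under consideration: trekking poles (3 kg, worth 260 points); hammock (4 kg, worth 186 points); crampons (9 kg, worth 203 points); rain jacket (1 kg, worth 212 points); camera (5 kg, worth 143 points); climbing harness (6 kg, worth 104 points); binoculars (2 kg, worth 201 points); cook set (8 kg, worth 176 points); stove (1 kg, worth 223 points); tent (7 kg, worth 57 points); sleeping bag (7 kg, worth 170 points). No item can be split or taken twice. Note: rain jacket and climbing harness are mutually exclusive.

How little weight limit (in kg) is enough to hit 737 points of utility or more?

Minimise kg subject to total utility ≥ 737.
trekking poles + rain jacket + binoculars + stove: 896 utility at 7 kg.
Below 7 kg the best achievable stays under 737.

7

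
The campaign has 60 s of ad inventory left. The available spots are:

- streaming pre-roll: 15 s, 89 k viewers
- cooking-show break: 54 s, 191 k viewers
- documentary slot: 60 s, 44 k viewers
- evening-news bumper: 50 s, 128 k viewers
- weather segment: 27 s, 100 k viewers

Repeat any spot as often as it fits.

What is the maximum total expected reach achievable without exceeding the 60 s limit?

356

The ratio ordering already packs tightly: 4×streaming pre-roll, 60 s, 356.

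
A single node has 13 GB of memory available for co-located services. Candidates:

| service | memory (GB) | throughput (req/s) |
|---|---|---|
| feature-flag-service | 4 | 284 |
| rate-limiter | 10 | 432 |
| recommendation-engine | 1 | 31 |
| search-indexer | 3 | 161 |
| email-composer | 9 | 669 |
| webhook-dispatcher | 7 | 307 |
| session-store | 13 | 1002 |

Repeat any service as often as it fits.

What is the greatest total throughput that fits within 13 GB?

1002

Session-store uses 13 of the 13 GB and totals 1002.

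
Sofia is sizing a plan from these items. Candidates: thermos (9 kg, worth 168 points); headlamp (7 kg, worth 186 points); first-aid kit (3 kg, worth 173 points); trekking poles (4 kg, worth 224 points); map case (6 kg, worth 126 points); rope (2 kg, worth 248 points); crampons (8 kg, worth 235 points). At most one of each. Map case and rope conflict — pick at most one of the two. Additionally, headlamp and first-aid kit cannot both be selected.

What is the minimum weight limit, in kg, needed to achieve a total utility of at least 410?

Minimise kg subject to total utility ≥ 410.
Taking first-aid kit + rope gives 421 (≥ 410) for 5 kg.
Any bundle with less than 5 kg falls short of 410.

5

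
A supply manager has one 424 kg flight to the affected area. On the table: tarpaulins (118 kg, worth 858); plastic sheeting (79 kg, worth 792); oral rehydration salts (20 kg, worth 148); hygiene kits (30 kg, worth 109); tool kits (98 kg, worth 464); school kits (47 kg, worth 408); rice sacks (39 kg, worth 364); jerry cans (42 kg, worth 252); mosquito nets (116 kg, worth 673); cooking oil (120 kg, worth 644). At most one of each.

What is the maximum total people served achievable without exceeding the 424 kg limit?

Density check — plastic sheeting 10.03, rice sacks 9.33, school kits 8.68 are the best per kg.
Filling by ratio: tarpaulins + plastic sheeting + oral rehydration salts + hygiene kits + school kits + rice sacks + jerry cans for 2931, with 49 kg left unused.
The 72 kg tied up in hygiene kits and jerry cans is better spent on mosquito nets — total rises to 3243 (419 kg).

3243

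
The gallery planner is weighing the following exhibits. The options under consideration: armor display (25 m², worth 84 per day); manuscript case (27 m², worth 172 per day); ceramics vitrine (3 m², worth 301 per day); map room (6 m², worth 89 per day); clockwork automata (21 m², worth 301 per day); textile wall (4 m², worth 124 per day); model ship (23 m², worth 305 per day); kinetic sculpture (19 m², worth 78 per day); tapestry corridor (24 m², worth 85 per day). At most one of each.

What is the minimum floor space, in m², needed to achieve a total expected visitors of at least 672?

28

Minimise m² subject to total expected visitors ≥ 672.
ceramics vitrine + clockwork automata + textile wall reaches 726 using 28 m².
No combination under 28 m² hits 672.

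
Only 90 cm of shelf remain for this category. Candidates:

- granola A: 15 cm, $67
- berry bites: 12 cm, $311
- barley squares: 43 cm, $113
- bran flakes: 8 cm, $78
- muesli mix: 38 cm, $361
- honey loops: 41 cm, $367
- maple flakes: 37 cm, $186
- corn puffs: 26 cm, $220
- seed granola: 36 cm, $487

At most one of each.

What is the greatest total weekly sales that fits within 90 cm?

The ratio heuristic lands on berry bites + bran flakes + corn puffs + seed granola (1096) but leaves 8 cm idle.
The 34 cm tied up in bran flakes and corn puffs is better spent on honey loops — total rises to 1165 (89 cm).
The closest alternative, berry bites + muesli mix + seed granola, reaches only 1159.

1165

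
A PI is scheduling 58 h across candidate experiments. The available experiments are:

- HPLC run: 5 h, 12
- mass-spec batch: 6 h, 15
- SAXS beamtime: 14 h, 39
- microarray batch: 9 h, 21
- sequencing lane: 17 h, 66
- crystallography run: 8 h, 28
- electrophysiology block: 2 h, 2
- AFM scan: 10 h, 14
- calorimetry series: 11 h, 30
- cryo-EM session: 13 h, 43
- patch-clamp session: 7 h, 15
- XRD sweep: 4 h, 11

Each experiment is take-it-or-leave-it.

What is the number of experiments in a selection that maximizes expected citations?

Optimal total is 191.
mass-spec batch + SAXS beamtime + sequencing lane + crystallography run + cryo-EM session hits 191 at 58 h.
All optima have 5 experiments.

5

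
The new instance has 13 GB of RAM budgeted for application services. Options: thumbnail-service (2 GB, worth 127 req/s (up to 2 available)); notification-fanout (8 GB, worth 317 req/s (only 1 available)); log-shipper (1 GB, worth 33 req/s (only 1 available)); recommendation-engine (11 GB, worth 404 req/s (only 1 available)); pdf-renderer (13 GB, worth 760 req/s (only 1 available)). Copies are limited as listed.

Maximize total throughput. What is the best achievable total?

760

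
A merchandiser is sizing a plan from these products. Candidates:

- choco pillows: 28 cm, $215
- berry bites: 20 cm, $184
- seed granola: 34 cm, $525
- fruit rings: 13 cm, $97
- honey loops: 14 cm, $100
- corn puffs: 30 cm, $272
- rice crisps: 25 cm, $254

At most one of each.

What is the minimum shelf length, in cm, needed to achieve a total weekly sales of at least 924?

79

Need the lightest bundle worth ≥ 924.
Taking berry bites + seed granola + rice crisps gives 963 (≥ 924) for 79 cm.
Below 79 cm the best achievable stays under 924.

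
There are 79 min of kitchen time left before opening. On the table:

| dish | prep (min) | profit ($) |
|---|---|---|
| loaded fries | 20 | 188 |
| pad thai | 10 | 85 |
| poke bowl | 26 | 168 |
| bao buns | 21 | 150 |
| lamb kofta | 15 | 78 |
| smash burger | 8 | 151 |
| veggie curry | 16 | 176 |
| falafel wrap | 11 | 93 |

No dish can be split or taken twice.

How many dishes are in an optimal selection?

5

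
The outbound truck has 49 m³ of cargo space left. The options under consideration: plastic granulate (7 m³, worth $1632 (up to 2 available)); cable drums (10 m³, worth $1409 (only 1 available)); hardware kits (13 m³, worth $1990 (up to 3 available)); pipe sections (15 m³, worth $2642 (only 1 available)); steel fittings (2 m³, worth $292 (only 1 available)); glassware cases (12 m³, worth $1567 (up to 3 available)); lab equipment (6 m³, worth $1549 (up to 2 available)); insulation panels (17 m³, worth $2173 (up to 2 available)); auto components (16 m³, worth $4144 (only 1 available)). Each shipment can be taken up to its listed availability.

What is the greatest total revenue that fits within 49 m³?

10947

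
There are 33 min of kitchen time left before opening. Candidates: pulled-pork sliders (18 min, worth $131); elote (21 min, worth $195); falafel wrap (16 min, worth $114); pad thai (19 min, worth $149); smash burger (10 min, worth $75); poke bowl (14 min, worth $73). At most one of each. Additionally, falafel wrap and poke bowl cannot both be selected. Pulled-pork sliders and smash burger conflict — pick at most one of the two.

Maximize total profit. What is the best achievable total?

Taking elote + smash burger: 31 min used, 270 in profit.

270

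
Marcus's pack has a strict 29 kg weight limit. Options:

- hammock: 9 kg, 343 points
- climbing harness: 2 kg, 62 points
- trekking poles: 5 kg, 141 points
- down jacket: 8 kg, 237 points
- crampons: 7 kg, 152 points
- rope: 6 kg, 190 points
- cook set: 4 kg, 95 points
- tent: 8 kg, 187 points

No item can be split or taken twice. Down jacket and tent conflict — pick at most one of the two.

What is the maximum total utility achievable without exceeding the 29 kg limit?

By utility per kg: hammock 38.11, rope 31.67, climbing harness 31.00 lead.
The ratio ordering already packs tightly: hammock + climbing harness + down jacket + rope + cook set, 29 kg, 927.
Nothing else feasible within 29 kg beats 927.

927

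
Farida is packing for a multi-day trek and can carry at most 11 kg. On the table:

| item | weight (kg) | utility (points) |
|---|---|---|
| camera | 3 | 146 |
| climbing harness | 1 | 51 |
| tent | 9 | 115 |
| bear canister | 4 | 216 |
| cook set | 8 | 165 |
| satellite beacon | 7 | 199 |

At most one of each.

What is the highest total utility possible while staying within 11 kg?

Density check — bear canister 54.00, climbing harness 51.00, camera 48.67, satellite beacon 28.43 are the best per kg.
A density-first pass picks camera + climbing harness + bear canister — 413 at 8 kg.
The 4 kg tied up in camera and climbing harness is better spent on satellite beacon — total rises to 415 (11 kg).
Next best is camera + climbing harness + bear canister at 413 (8 kg) — short by 2.

415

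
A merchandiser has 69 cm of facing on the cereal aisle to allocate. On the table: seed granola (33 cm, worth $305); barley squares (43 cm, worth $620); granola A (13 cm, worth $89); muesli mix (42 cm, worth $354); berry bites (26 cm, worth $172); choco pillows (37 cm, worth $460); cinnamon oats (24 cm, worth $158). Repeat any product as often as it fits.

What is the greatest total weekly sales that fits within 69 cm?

798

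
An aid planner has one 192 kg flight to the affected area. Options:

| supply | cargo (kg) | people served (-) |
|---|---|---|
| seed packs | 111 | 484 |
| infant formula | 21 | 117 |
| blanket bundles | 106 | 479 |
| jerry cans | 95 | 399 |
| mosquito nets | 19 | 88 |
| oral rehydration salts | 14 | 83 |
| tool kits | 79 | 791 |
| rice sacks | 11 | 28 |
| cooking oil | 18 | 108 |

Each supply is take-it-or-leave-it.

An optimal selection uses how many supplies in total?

3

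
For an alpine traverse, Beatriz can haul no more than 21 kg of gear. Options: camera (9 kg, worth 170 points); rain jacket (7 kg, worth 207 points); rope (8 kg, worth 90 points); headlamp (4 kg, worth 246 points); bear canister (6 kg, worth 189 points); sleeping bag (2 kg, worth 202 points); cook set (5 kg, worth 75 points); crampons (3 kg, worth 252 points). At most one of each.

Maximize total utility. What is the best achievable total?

982

By utility per kg: sleeping bag 101.00, crampons 84.00, headlamp 61.50, bear canister 31.50 lead.
Filling by ratio: headlamp + bear canister + sleeping bag + cook set + crampons for 964, with 1 kg left unused.
The 6 kg tied up in bear canister is better spent on rain jacket — total rises to 982 (21 kg).
Every other selection either busts 21 kg or fails to beat 982.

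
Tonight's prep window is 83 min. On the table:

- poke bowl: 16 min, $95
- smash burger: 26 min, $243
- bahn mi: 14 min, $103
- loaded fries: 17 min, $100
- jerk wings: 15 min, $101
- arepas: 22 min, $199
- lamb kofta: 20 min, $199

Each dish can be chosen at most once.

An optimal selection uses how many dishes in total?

4

Optimal total is 744.
smash burger + bahn mi + arepas + lamb kofta hits 744 at 82 min.
Every optimal selection uses 4 dishes.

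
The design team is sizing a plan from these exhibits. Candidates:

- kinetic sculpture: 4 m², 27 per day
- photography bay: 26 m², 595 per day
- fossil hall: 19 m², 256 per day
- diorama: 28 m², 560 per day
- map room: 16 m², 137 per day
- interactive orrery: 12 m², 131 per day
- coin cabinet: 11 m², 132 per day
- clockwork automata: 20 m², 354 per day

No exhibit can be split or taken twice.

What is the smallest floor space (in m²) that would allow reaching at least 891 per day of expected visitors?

Need the lightest bundle worth ≥ 891.
photography bay + clockwork automata reaches 949 using 46 m².
Below 46 m² the best achievable stays under 891.

46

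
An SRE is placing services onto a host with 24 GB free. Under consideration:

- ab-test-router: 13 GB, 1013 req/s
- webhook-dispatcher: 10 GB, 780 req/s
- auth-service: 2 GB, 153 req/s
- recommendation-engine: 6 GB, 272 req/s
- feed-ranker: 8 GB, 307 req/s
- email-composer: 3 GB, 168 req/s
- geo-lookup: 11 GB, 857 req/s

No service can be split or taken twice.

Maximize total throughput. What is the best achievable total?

1870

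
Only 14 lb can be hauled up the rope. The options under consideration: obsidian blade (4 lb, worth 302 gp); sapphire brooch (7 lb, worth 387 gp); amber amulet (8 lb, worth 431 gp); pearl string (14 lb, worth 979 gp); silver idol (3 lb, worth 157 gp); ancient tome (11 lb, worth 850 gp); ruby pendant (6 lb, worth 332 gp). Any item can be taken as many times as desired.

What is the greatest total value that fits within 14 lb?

1007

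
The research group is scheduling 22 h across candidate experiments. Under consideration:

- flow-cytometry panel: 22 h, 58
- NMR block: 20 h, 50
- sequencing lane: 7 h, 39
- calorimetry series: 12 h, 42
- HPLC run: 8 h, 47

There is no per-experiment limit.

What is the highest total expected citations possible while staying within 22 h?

By expected citations per h: HPLC run 5.88, sequencing lane 5.57, calorimetry series 3.50, flow-cytometry panel 2.64 lead.
Greedy by ratio would take 2×HPLC run: 16 h used, total 94.
Dropping HPLC run frees 8 h; slotting in 2×sequencing lane (14 h) lifts the total to 125 at 22 h.

125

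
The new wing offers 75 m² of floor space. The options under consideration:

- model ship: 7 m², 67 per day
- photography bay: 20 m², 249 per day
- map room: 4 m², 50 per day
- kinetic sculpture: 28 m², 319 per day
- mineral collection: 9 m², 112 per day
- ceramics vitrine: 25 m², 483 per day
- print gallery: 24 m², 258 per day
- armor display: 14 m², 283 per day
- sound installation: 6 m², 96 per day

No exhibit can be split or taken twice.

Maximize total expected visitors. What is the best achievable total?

1223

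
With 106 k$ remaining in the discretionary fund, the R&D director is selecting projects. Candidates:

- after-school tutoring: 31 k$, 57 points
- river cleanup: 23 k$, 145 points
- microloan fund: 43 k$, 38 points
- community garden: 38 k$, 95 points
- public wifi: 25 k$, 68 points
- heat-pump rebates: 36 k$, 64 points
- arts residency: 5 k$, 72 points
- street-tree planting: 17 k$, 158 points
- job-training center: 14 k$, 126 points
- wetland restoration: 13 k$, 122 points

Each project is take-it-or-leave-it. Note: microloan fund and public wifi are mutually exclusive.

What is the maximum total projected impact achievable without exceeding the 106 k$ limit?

Best packing: river cleanup + public wifi + arts residency + street-tree planting + job-training center + wetland restoration — 97 k$, 691 total.
Nothing else feasible within 106 k$ beats 691.

691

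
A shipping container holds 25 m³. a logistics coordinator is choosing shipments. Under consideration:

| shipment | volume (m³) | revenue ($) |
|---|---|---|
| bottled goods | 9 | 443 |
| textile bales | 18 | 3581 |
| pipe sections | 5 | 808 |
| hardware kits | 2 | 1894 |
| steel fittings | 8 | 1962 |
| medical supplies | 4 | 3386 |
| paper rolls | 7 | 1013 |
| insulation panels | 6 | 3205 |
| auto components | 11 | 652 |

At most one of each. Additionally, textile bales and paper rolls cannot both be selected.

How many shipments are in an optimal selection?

5

Best achievable revenue is 11255.
One optimal bundle: pipe sections + hardware kits + steel fittings + medical supplies + insulation panels (25 m³).
All optima have 5 shipments.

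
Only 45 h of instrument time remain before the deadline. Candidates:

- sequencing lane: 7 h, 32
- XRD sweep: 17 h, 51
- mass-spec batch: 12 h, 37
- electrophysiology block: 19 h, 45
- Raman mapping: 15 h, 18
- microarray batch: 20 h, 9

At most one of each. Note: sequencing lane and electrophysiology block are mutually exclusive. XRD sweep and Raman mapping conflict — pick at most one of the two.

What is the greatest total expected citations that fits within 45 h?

120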